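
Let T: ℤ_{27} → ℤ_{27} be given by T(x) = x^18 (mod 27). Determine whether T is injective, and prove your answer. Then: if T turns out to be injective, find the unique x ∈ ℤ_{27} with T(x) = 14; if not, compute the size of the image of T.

T(1) = 1^18 = 1.
T(2): Repeated squaring mod 27: 2^1 ≡ 2, 2^2 ≡ 2² = 4, 2^4 ≡ 4² = 16, 2^8 ≡ 16² = 256 ≡ 13, 2^16 ≡ 13² = 169 ≡ 7. Since 18 = 16 + 2, 2^18 ≡ 7·4: 7·4 = 28 ≡ 1. So 2^18 ≡ 1 (mod 27).
So T(1) = T(2) = 1 while 1 ≠ 2, thus T is not injective.
Since T is not injective, we determine |image(T)|. Computing x^18 mod 27 for each x (by repeated squaring, reducing mod 27 at every step), the values T(0), T(1), …, T(26) are: 0, 1, 1, 0, 1, 1, 0, 1, 1, 0, 1, 1, 0, 1, 1, 0, 1, 1, 0, 1, 1, 0, 1, 1, 0, 1, 1.
The distinct values are {0, 1}; there are 2 of them.

2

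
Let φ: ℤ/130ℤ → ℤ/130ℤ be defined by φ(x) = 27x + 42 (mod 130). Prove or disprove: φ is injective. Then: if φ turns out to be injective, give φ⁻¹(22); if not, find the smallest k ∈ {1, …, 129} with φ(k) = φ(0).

110

If φ(s) = φ(t), then 27s ≡ 27t (mod 130). Because gcd(27, 130) = 1, we may cancel 27 to get s ≡ t (mod 130).
Thus φ is injective.
We now compute 27⁻¹ mod 130 explicitly. Euclid's algorithm: 130 = 4·27 + 22, 27 = 1·22 + 5, 22 = 4·5 + 2, 5 = 2·2 + 1; back-substituting gives 1 = 53·27 − 11·130, so 27⁻¹ ≡ 53 (mod 130).
Since φ is injective, we compute φ⁻¹(22): solve 27x + 42 ≡ 22 (mod 130), i.e. 27x ≡ 110 (mod 130).
Multiplying by 27⁻¹ = 53 gives x ≡ 53·110 = 5830 = 44·130 + 110 ≡ 110 (mod 130).
Check: φ(110) = 27·110 + 42 = 3012 = 23·130 + 22 ≡ 22 (mod 130).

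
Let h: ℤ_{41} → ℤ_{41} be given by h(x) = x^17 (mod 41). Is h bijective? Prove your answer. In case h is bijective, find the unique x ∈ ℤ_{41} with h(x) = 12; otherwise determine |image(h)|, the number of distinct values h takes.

28

Since 41 is prime, the nonzero elements of ℤ_{41} form a cyclic group of order 40.
As gcd(17, 40) = 1, raising to the 17th power is a bijection on this group: if u^17 ≡ v^17 then (uv^{−1})^17 = 1, and the only element of order dividing gcd(17, 40) = 1 is 1, so u = v.
With h(0) = 0 this makes h injective on all of ℤ_{41}, hence bijective (finite equal-size domain and codomain). In particular h is bijective.
Since h is bijective, we find the preimage of 12. The inverse of x ↦ x^17 on (ℤ_{41})^× is x ↦ x^33, because 17·33 = 561 = 14·40 + 1 ≡ 1 (mod 40) and x^{40} = 1 for x ≠ 0 (Fermat). So h⁻¹(12) = 12^33 mod 41.
Repeated squaring mod 41: 12^1 ≡ 12, 12^2 ≡ 12² = 144 ≡ 21, 12^4 ≡ 21² = 441 ≡ 31, 12^8 ≡ 31² = 961 ≡ 18, 12^16 ≡ 18² = 324 ≡ 37, 12^32 ≡ 37² = 1369 ≡ 16. Since 33 = 32 + 1, 12^33 ≡ 16·12: 16·12 = 192 ≡ 28. So 12^33 ≡ 28 (mod 41).
Hence h⁻¹(12) = 28.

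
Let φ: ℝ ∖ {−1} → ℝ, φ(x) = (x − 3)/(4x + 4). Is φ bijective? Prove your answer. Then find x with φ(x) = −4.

If φ(x) = 1/4, cross-multiplying gives 4(x − 3) = 1(4x + 4), which simplifies to −12 = 4 — false.  So 1/4 has no preimage and φ is not surjective.
So φ is not bijective.
Solving φ(x) = −4: cross-multiplying gives x − 3 = −4(4x + 4), which rearranges to 17x = −13, so x = −13/17.

-13/17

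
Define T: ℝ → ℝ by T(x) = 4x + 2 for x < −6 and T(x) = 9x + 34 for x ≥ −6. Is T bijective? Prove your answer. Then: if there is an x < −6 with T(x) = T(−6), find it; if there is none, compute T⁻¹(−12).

Both pieces are strictly increasing (slopes 4 and 9), so each is injective on its own interval.
The left piece maps (−∞, −6) onto (−∞, −22); the right piece maps [−6, ∞) onto [−20, ∞).
The images leave a gap (−22 has no preimage), so T is not surjective, hence not bijective.
Because the two images are disjoint, no x < −6 has T(x) = T(−6), so we compute T⁻¹(−12): −12 lies in [−20, ∞), so solve 9x + 34 = −12: x = (−12 − 34)/9 = −46/9.

-46/9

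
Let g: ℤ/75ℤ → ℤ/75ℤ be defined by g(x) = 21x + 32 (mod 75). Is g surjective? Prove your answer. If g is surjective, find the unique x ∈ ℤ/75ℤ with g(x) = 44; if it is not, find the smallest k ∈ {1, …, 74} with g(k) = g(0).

25

Since gcd(21, 75) = 3, we have 21x ≡ 0 (mod 3) for all x, so g(x) ≡ 2 (mod 3).
But 0 ≢ 2 (mod 3), so 0 ∈ ℤ/75ℤ has no preimage. So g is not surjective.
Since g is not surjective, we find the least positive k with g(k) = g(0): this means 21k ≡ 0 (mod 75), i.e. 75 ∣ 21k. Since gcd(21, 75) = 3, dividing through by 3 this holds exactly when 25 ∣ 7k, and as gcd(7, 25) = 1, exactly when 25 ∣ k.
The smallest positive such k is 25.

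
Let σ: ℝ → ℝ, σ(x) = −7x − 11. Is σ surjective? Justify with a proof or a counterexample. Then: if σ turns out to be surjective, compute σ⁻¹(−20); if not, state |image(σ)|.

9/7

For any y ∈ ℝ, x = (y + 11)/(−7) satisfies σ(x) = y.
Hence σ is surjective.
Since σ is surjective, we compute σ⁻¹(−20) = (−20 + 11)/(−7) = 9/7.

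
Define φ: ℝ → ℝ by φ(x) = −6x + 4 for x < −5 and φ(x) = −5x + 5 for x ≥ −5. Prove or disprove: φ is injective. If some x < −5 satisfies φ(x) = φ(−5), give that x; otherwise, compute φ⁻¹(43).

Both pieces are strictly decreasing (slopes −6 and −5), so each is injective on its own interval.
The left piece maps (−∞, −5) onto (34, ∞); the right piece maps [−5, ∞) onto (−∞, 30].
These images are disjoint, so no value is attained by both pieces. Thus φ is injective.
Because the two images are disjoint, no x < −5 has φ(x) = φ(−5), so we compute φ⁻¹(43): 43 lies in (34, ∞), so solve −6x + 4 = 43: x = (43 − 4)/(−6) = −13/2.

-13/2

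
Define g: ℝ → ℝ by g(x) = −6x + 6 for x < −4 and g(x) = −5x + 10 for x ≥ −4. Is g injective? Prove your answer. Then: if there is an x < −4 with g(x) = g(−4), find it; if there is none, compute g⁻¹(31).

Both pieces are strictly decreasing (slopes −6 and −5), so each is injective on its own interval.
The left piece maps (−∞, −4) onto (30, ∞); the right piece maps [−4, ∞) onto (−∞, 30].
These images are disjoint, so no value is attained by both pieces. Hence g is injective.
Because the two images are disjoint, no x < −4 has g(x) = g(−4), so we compute g⁻¹(31): 31 lies in (30, ∞), so solve −6x + 6 = 31: x = (31 − 6)/(−6) = −25/6.

-25/6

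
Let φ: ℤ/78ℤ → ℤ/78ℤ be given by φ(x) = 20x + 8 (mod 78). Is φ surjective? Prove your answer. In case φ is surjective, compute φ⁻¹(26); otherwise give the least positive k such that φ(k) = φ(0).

39

Since gcd(20, 78) = 2, we have 20x ≡ 0 (mod 2) for all x, so φ(x) ≡ 0 (mod 2).
But 1 ≢ 0 (mod 2), so 1 ∈ ℤ/78ℤ has no preimage. So φ is not surjective.
Since φ is not surjective, we find the least positive k with φ(k) = φ(0): this means 20k ≡ 0 (mod 78), i.e. 78 ∣ 20k. Since gcd(20, 78) = 2, dividing through by 2 this holds exactly when 39 ∣ 10k, and as gcd(10, 39) = 1, exactly when 39 ∣ k.
The smallest positive such k is 39.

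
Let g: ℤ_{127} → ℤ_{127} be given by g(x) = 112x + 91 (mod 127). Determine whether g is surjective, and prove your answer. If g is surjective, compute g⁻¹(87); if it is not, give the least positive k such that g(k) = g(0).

Since gcd(112, 127) = 1, 112 is invertible modulo 127. Euclid's algorithm: 127 = 1·112 + 15, 112 = 7·15 + 7, 15 = 2·7 + 1; back-substituting gives 1 = 110·112 − 97·127, so 112⁻¹ ≡ 110 (mod 127).
Then y ↦ 110(y − 91) is a two-sided inverse to g, so every y ∈ ℤ_{127} has a preimage.
So g is surjective.
Since g is surjective, we find g⁻¹(87): we need 112x ≡ 87 − 91 ≡ 123 (mod 127). Using 112⁻¹ = 110: x ≡ 110·123 = 13530 = 106·127 + 68, so x = 68.
Check: g(68) = 112·68 + 91 = 7707 = 60·127 + 87 ≡ 87 (mod 127).

68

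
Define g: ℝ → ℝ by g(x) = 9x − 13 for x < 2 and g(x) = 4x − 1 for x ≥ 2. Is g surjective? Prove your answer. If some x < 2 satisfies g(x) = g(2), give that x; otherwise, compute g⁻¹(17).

9/2

Both pieces are strictly increasing (slopes 9 and 4), so each is injective on its own interval.
The left piece maps (−∞, 2) onto (−∞, 5); the right piece maps [2, ∞) onto [7, ∞).
The union (−∞, 5) ∪ [7, ∞) omits the interval between 5 and 7; in particular 5 has no preimage. So g is not surjective.
Because the two images are disjoint, no x < 2 has g(x) = g(2), so we compute g⁻¹(17): 17 lies in [7, ∞), so solve 4x − 1 = 17: x = (17 + 1)/4 = 9/2.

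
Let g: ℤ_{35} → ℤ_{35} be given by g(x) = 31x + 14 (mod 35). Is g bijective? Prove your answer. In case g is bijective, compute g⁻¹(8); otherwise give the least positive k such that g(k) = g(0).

Suppose g(u) = g(v) in ℤ_{35}. Then 31u + 14 ≡ 31v + 14 (mod 35), hence 31(u − v) ≡ 0 (mod 35).
Since gcd(31, 35) = 1, 31 is invertible modulo 35, thus u − v ≡ 0 (mod 35), i.e. u = v.
We now compute 31⁻¹ mod 35 explicitly. Euclid's algorithm: 35 = 1·31 + 4, 31 = 7·4 + 3, 4 = 1·3 + 1; back-substituting gives 1 = 26·31 − 23·35, so 31⁻¹ ≡ 26 (mod 35).
For any y ∈ ℤ_{35}, x = 26(y − 14) mod 35 satisfies g(x) = 31·26(y − 14) + 14 ≡ y (since 31·26 ≡ 1 mod 35). So every y has a preimage.
Thus g is bijective.
Since g is bijective, we find g⁻¹(8): we need 31x ≡ 8 − 14 ≡ 29 (mod 35). Using 31⁻¹ = 26: x ≡ 26·29 = 754 = 21·35 + 19, so x = 19.
Check: g(19) = 31·19 + 14 = 603 = 17·35 + 8 ≡ 8 (mod 35).

19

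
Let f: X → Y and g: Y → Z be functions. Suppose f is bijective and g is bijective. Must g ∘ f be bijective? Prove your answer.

Injectivity: if g(f(u)) = g(f(v)) then f(u) = f(v) (g injective) so u = v (f injective).
Surjectivity: for c ∈ Z pick b with g(b) = c, then a with f(a) = b; then (g ∘ f)(a) = c.
So g ∘ f is bijective.

bijective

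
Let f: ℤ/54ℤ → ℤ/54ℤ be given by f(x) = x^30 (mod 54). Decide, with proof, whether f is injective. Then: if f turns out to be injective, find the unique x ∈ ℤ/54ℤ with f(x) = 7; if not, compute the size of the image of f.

8

f(0) = 0^30 = 0.
f(6): Repeated squaring mod 54: 6^1 ≡ 6, 6^2 ≡ 6² = 36, 6^4 ≡ 36² = 1296 ≡ 0, 6^8 ≡ 0² = 0, 6^16 ≡ 0² = 0. Since 30 = 16 + 8 + 4 + 2, 6^30 ≡ 0·0·0·36: 0·0 = 0, then 0·0 = 0, then 0·36 = 0. So 6^30 ≡ 0 (mod 54).
So f(0) = f(6) = 0 while 0 ≠ 6, hence f is not injective.
Since f is not injective, we determine |image(f)|. Computing x^30 mod 54 for each x (by repeated squaring, reducing mod 54 at every step), the values f(0), f(1), …, f(53) are: 0, 1, 46, 27, 10, 37, 0, 19, 28, 27, 28, 19, 0, 37, 10, 27, 46, 1, 0, 1, 46, 27, 10, 37, 0, 19, 28, 27, 28, 19, 0, 37, 10, 27, 46, 1, 0, 1, 46, 27, 10, 37, 0, 19, 28, 27, 28, 19, 0, 37, 10, 27, 46, 1.
The distinct values are {0, 1, 10, 19, 27, 28, 37, 46}; there are 8 of them.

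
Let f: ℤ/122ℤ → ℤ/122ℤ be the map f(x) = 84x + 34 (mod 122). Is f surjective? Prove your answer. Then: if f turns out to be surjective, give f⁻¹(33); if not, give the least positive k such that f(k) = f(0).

61

Recall that f is surjective if every y in the codomain equals f(x) for some x in the domain.
Since gcd(84, 122) = 2, we have 84x ≡ 0 (mod 2) for all x, so f(x) ≡ 0 (mod 2).
But 1 ≢ 0 (mod 2), so 1 ∈ ℤ/122ℤ has no preimage. So f is not surjective.
Since f is not surjective, we find the least positive k with f(k) = f(0): this means 84k ≡ 0 (mod 122), i.e. 122 ∣ 84k. Since gcd(84, 122) = 2, dividing through by 2 this holds exactly when 61 ∣ 42k, and as gcd(42, 61) = 1, exactly when 61 ∣ k.
The smallest positive such k is 61.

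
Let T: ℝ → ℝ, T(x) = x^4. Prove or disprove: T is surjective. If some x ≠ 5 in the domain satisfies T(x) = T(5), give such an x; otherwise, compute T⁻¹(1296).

Since 4 is even, x^4 ≥ 0 for all x ∈ ℝ, so −1 ∈ ℝ has no preimage. Therefore T is not surjective.
For the follow-up, such an x exists: taking x = −5 ∈ ℝ gives T(−5) = 625 = T(5) with −5 ≠ 5.

-5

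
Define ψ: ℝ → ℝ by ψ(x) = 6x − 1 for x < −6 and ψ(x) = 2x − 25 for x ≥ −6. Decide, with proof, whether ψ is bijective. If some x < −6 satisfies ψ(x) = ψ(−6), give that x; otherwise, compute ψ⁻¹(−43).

-7

Both pieces are strictly increasing (slopes 6 and 2), so each is injective on its own interval.
The left piece maps (−∞, −6) onto (−∞, −37); the right piece maps [−6, ∞) onto [−37, ∞).
Since −37 = −37, the images partition ℝ: ψ is injective and surjective, hence bijective.
Because the two images are disjoint, no x < −6 has ψ(x) = ψ(−6), so we compute ψ⁻¹(−43): −43 lies in (−∞, −37), so solve 6x − 1 = −43: x = (−43 + 1)/6 = −7.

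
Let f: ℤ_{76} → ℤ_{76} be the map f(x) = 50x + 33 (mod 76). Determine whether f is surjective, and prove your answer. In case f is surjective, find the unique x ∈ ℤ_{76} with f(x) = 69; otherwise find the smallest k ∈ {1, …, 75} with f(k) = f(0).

Since gcd(50, 76) = 2, we have 50x ≡ 0 (mod 2) for all x, so f(x) ≡ 1 (mod 2).
But 0 ≢ 1 (mod 2), so 0 ∈ ℤ_{76} has no preimage. Therefore f is not surjective.
Since f is not surjective, we find the least positive k with f(k) = f(0): this means 50k ≡ 0 (mod 76), i.e. 76 ∣ 50k. Since gcd(50, 76) = 2, dividing through by 2 this holds exactly when 38 ∣ 25k, and as gcd(25, 38) = 1, exactly when 38 ∣ k.
The smallest positive such k is 38.

38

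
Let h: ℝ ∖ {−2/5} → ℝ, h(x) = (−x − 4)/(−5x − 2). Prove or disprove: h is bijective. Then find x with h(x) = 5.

-1/4

If h(x) = 1/5, cross-multiplying gives −5(−x − 4) = −1(−5x − 2), which simplifies to 20 = 2 — false.  So 1/5 has no preimage and h is not surjective.
So h is not bijective.
Solving h(x) = 5: cross-multiplying gives −x − 4 = 5(−5x − 2), which rearranges to 24x = −6, so x = −1/4.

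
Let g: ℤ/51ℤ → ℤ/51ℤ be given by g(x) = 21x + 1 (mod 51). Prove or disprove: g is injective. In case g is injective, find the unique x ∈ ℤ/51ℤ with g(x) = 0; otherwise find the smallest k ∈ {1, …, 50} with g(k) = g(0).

17

We have gcd(21, 51) = 3 > 1. Taking a = 0 and b = 17: g(0) = 1 and g(17) = 21·17 + 1 = 358 ≡ 1 (mod 51).
So g(0) = g(17) while 0 ≠ 17, so g is not injective.
Since g is not injective, we find the least positive k with g(k) = g(0): this means 21k ≡ 0 (mod 51), i.e. 51 ∣ 21k. Since gcd(21, 51) = 3, dividing through by 3 this holds exactly when 17 ∣ 7k, and as gcd(7, 17) = 1, exactly when 17 ∣ k.
The smallest positive such k is 17.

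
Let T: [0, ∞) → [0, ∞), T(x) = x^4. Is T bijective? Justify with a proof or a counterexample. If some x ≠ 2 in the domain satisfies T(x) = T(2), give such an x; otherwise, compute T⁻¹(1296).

6

On [0, ∞), x ↦ x^4 is strictly increasing (injective) and for any y ∈ [0, ∞) the 4th root y^{1/4} lies in [0, ∞) (surjective). So T is bijective.
Since x ↦ x^4 is strictly increasing on [0, ∞), it is injective there, so no x ≠ 2 in the domain has T(x) = T(2). We therefore compute T⁻¹(1296) = 1296^{1/4} = 6 (indeed 6^4 = 1296).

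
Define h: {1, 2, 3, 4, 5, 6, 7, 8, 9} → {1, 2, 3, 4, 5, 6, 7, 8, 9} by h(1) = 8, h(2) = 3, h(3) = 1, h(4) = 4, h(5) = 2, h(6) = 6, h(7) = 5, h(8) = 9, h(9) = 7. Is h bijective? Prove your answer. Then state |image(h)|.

The values 8, 3, 1, 4, 2, 6, 5, 9, 7 are a permutation of {1, 2, 3, 4, 5, 6, 7, 8, 9}: each element appears exactly once.
So h is injective and surjective, hence bijective.
The image of h is {1, 2, 3, 4, 5, 6, 7, 8, 9}, which has 9 elements.

9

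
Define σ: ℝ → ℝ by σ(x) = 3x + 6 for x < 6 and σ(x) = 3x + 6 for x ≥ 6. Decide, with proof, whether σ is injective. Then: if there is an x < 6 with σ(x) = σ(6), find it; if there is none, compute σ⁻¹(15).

3

Both pieces are strictly increasing (slopes 3 and 3), so each is injective on its own interval.
The left piece maps (−∞, 6) onto (−∞, 24); the right piece maps [6, ∞) onto [24, ∞).
These images are disjoint, so no value is attained by both pieces. Therefore σ is injective.
Because the two images are disjoint, no x < 6 has σ(x) = σ(6), so we compute σ⁻¹(15): 15 lies in (−∞, 24), so solve 3x + 6 = 15: x = (15 − 6)/3 = 3.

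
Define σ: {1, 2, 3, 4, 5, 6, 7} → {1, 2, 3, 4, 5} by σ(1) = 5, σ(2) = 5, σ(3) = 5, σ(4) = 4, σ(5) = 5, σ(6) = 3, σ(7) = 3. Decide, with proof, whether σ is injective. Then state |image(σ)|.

σ(1) = 5 = σ(2) with 1 ≠ 2, so σ is not injective.
The image of σ is {3, 4, 5}, which has 3 elements.

3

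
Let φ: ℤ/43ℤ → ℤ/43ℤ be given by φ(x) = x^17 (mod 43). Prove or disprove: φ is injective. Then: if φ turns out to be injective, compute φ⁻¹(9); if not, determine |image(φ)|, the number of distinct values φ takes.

Since 43 is prime, the nonzero elements of ℤ/43ℤ form a cyclic group of order 42.
As gcd(17, 42) = 1, raising to the 17th power is a bijection on this group: if u^17 ≡ v^17 then (uv^{−1})^17 = 1, and the only element of order dividing gcd(17, 42) = 1 is 1, so u = v.
With φ(0) = 0 this makes φ injective on all of ℤ/43ℤ, hence bijective (finite equal-size domain and codomain). In particular φ is injective.
Since φ is injective, we find the preimage of 9. The inverse of x ↦ x^17 on (ℤ/43ℤ)^× is x ↦ x^5, because 17·5 = 85 = 2·42 + 1 ≡ 1 (mod 42) and x^{42} = 1 for x ≠ 0 (Fermat). So φ⁻¹(9) = 9^5 mod 43.
Repeated squaring mod 43: 9^1 ≡ 9, 9^2 ≡ 9² = 81 ≡ 38, 9^4 ≡ 38² = 1444 ≡ 25. Since 5 = 4 + 1, 9^5 ≡ 25·9: 25·9 = 225 ≡ 10. So 9^5 ≡ 10 (mod 43).
Hence φ⁻¹(9) = 10.

10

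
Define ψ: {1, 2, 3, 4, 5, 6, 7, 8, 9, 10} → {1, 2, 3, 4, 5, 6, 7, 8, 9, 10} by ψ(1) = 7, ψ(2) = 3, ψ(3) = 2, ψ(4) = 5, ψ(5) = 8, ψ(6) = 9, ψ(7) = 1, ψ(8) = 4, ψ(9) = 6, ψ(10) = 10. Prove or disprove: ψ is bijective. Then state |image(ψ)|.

The values 7, 3, 2, 5, 8, 9, 1, 4, 6, 10 are a permutation of {1, 2, 3, 4, 5, 6, 7, 8, 9, 10}: each element appears exactly once.
So ψ is injective and surjective, hence bijective.
The image of ψ is {1, 2, 3, 4, 5, 6, 7, 8, 9, 10}, which has 10 elements.

10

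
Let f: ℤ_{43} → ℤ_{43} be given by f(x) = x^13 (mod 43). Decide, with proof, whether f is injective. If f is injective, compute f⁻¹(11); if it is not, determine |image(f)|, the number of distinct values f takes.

4

Since 43 is prime, the nonzero elements of ℤ_{43} form a cyclic group of order 42.
As gcd(13, 42) = 1, raising to the 13th power is a bijection on this group: if u^13 ≡ v^13 then (uv^{−1})^13 = 1, and the only element of order dividing gcd(13, 42) = 1 is 1, so u = v.
With f(0) = 0 this makes f injective on all of ℤ_{43}, hence bijective (finite equal-size domain and codomain). In particular f is injective.
Since f is injective, we find the preimage of 11. The inverse of x ↦ x^13 on (ℤ_{43})^× is x ↦ x^13, because 13·13 = 169 = 4·42 + 1 ≡ 1 (mod 42) and x^{42} = 1 for x ≠ 0 (Fermat). So f⁻¹(11) = 11^13 mod 43.
Repeated squaring mod 43: 11^1 ≡ 11, 11^2 ≡ 11² = 121 ≡ 35, 11^4 ≡ 35² = 1225 ≡ 21, 11^8 ≡ 21² = 441 ≡ 11. Since 13 = 8 + 4 + 1, 11^13 ≡ 11·21·11: 11·21 = 231 ≡ 16, then 16·11 = 176 ≡ 4. So 11^13 ≡ 4 (mod 43).
Hence f⁻¹(11) = 4.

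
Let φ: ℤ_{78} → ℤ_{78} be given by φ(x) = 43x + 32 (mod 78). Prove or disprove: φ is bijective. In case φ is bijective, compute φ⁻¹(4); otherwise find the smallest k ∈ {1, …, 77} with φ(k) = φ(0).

Recall: φ is injective if φ(x_1) = φ(x_2) implies x_1 = x_2.
If φ(x_1) = φ(x_2), then 43x_1 ≡ 43x_2 (mod 78). Because gcd(43, 78) = 1, we may cancel 43 to get x_1 ≡ x_2 (mod 78).
We now compute 43⁻¹ mod 78 explicitly. Euclid's algorithm: 78 = 1·43 + 35, 43 = 1·35 + 8, 35 = 4·8 + 3, 8 = 2·3 + 2, 3 = 1·2 + 1; back-substituting gives 1 = 49·43 − 27·78, so 43⁻¹ ≡ 49 (mod 78).
For any y ∈ ℤ_{78}, x = 49(y − 32) mod 78 satisfies φ(x) = 43·49(y − 32) + 32 ≡ y (since 43·49 ≡ 1 mod 78). So every y has a preimage.
Thus φ is bijective.
Since φ is bijective, we find φ⁻¹(4): we need 43x ≡ 4 − 32 ≡ 50 (mod 78). Using 43⁻¹ = 49: x ≡ 49·50 = 2450 = 31·78 + 32, so x = 32.
Check: φ(32) = 43·32 + 32 = 1408 = 18·78 + 4 ≡ 4 (mod 78).

32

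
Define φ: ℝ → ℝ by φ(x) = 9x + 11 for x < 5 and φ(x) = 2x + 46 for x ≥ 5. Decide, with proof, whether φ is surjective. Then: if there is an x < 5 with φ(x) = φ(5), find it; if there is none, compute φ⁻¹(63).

17/2

Both pieces are strictly increasing (slopes 9 and 2), so each is injective on its own interval.
The left piece maps (−∞, 5) onto (−∞, 56); the right piece maps [5, ∞) onto [56, ∞).
These images together cover ℝ, so φ is surjective.
Because the two images are disjoint, no x < 5 has φ(x) = φ(5), so we compute φ⁻¹(63): 63 lies in [56, ∞), so solve 2x + 46 = 63: x = (63 − 46)/2 = 17/2.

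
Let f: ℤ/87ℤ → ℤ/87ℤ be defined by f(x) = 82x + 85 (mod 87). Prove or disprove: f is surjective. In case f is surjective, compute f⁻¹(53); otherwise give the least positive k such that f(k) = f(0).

Since gcd(82, 87) = 1, 82 is invertible modulo 87. Euclid's algorithm: 87 = 1·82 + 5, 82 = 16·5 + 2, 5 = 2·2 + 1; back-substituting gives 1 = 52·82 − 49·87, so 82⁻¹ ≡ 52 (mod 87).
For any y ∈ ℤ/87ℤ, x = 52(y − 85) mod 87 satisfies f(x) = 82·52(y − 85) + 85 ≡ y (since 82·52 ≡ 1 mod 87). So every y has a preimage.
Thus f is surjective.
Since f is surjective, we compute f⁻¹(53): solve 82x + 85 ≡ 53 (mod 87), i.e. 82x ≡ 55 (mod 87).
Multiplying by 82⁻¹ = 52 gives x ≡ 52·55 = 2860 = 32·87 + 76 ≡ 76 (mod 87).
Check: f(76) = 82·76 + 85 = 6317 = 72·87 + 53 ≡ 53 (mod 87).

76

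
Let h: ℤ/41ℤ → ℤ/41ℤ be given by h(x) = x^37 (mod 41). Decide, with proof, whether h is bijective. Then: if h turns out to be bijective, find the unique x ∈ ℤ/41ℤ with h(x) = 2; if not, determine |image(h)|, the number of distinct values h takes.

33

Since 41 is prime, the nonzero elements of ℤ/41ℤ form a cyclic group of order 40.
As gcd(37, 40) = 1, raising to the 37th power is a bijection on this group: if x_1^37 ≡ x_2^37 then (x_1x_2^{−1})^37 = 1, and the only element of order dividing gcd(37, 40) = 1 is 1, so x_1 = x_2.
With h(0) = 0 this makes h injective on all of ℤ/41ℤ, hence bijective (finite equal-size domain and codomain). In particular h is bijective.
Since h is bijective, we find the preimage of 2. The inverse of x ↦ x^37 on (ℤ/41ℤ)^× is x ↦ x^13, because 37·13 = 481 = 12·40 + 1 ≡ 1 (mod 40) and x^{40} = 1 for x ≠ 0 (Fermat). So h⁻¹(2) = 2^13 mod 41.
Repeated squaring mod 41: 2^1 ≡ 2, 2^2 ≡ 2² = 4, 2^4 ≡ 4² = 16, 2^8 ≡ 16² = 256 ≡ 10. Since 13 = 8 + 4 + 1, 2^13 ≡ 10·16·2: 10·16 = 160 ≡ 37, then 37·2 = 74 ≡ 33. So 2^13 ≡ 33 (mod 41).
Hence h⁻¹(2) = 33.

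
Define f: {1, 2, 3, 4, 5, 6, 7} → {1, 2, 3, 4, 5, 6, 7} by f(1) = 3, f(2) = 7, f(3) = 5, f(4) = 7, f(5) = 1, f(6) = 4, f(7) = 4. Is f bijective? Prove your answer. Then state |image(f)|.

f(2) = 7 = f(4) with 2 ≠ 4, so f is not injective, hence not bijective.
The image of f is {1, 3, 4, 5, 7}, which has 5 elements.

5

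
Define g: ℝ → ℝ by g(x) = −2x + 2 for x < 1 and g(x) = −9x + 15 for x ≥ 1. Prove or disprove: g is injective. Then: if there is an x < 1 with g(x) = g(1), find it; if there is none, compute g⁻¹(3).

Both pieces are strictly decreasing (slopes −2 and −9), so each is injective on its own interval.
The left piece maps (−∞, 1) onto (0, ∞); the right piece maps [1, ∞) onto (−∞, 6].
These images overlap. In particular g(1) = 6 (right piece), and solving −2x + 2 = 6 on the left piece gives x = −2 < 1.
So g(−2) = g(1) with −2 ≠ 1, and g is not injective. This x = −2 is the requested value below 1.

-2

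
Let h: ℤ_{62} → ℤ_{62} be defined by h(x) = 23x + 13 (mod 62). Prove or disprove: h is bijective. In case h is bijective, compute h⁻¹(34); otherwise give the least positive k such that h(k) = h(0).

Recall that h is injective when h(a) = h(b) forces a = b.
Suppose h(a) = h(b) in ℤ_{62}. Then 23a + 13 ≡ 23b + 13 (mod 62), hence 23(a − b) ≡ 0 (mod 62).
Since gcd(23, 62) = 1, 23 is invertible modulo 62, so a − b ≡ 0 (mod 62), i.e. a = b.
We now compute 23⁻¹ mod 62 explicitly. Euclid's algorithm: 62 = 2·23 + 16, 23 = 1·16 + 7, 16 = 2·7 + 2, 7 = 3·2 + 1; back-substituting gives 1 = 27·23 − 10·62, so 23⁻¹ ≡ 27 (mod 62).
For any y ∈ ℤ_{62}, x = 27(y − 13) mod 62 satisfies h(x) = 23·27(y − 13) + 13 ≡ y (since 23·27 ≡ 1 mod 62). So every y has a preimage.
Thus h is bijective.
Since h is bijective, we compute h⁻¹(34): solve 23x + 13 ≡ 34 (mod 62), i.e. 23x ≡ 21 (mod 62).
Multiplying by 23⁻¹ = 27 gives x ≡ 27·21 = 567 = 9·62 + 9 ≡ 9 (mod 62).
Check: h(9) = 23·9 + 13 = 220 = 3·62 + 34 ≡ 34 (mod 62).

9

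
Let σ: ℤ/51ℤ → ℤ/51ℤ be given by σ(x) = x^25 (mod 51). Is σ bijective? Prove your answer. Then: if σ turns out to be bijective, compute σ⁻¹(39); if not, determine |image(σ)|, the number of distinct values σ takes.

Computing x^25 mod 51 for each x (by repeated squaring, reducing mod 51 at every step), the values σ(0), σ(1), …, σ(50) are: 0, 1, 2, 48, 4, 29, 45, 10, 8, 9, 7, 23, 39, 13, 20, 15, 16, 17, 18, 19, 14, 21, 46, 11, 27, 25, 26, 24, 40, 5, 30, 37, 32, 33, 34, 35, 36, 31, 38, 12, 28, 44, 42, 43, 41, 6, 22, 47, 3, 49, 50.
Every element of ℤ/51ℤ appears exactly once in this list, so σ is a bijection, and in particular bijective.
Since σ is bijective, we read off the preimage of 39 from the same table: σ(12) = 39, so σ⁻¹(39) = 12.

12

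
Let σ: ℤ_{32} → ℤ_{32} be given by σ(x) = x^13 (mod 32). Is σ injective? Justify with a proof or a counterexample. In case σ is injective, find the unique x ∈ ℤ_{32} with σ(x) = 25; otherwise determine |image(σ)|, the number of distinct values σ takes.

17

σ(0) = 0^13 = 0.
σ(2): Repeated squaring mod 32: 2^1 ≡ 2, 2^2 ≡ 2² = 4, 2^4 ≡ 4² = 16, 2^8 ≡ 16² = 256 ≡ 0. Since 13 = 8 + 4 + 1, 2^13 ≡ 0·16·2: 0·16 = 0, then 0·2 = 0. So 2^13 ≡ 0 (mod 32).
So σ(0) = σ(2) = 0 while 0 ≠ 2, so σ is not injective.
Since σ is not injective, we determine |image(σ)|. Computing x^13 mod 32 for each x (by repeated squaring, reducing mod 32 at every step), the values σ(0), σ(1), …, σ(31) are: 0, 1, 0, 19, 0, 21, 0, 7, 0, 9, 0, 27, 0, 29, 0, 15, 0, 17, 0, 3, 0, 5, 0, 23, 0, 25, 0, 11, 0, 13, 0, 31.
The distinct values are {0, 1, 3, 5, 7, 9, 11, 13, 15, 17, 19, 21, 23, 25, 27, 29, 31}; there are 17 of them.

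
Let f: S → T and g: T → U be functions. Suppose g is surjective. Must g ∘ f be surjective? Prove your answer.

No. Take S = {1}, T = U = {1, 2}, f(1) = 1, and g = identity (surjective).
Then (g ∘ f)(1) = 1, and 2 ∈ U has no preimage under g ∘ f, so g ∘ f is not surjective.

not surjective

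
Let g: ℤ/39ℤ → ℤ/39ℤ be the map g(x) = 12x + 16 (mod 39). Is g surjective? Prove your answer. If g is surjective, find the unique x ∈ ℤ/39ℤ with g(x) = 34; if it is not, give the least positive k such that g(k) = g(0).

Since gcd(12, 39) = 3, we have 12x ≡ 0 (mod 3) for all x, so g(x) ≡ 1 (mod 3).
But 0 ≢ 1 (mod 3), so 0 ∈ ℤ/39ℤ has no preimage. Hence g is not surjective.
Since g is not surjective, we find the least positive k with g(k) = g(0): this means 12k ≡ 0 (mod 39), i.e. 39 ∣ 12k. Since gcd(12, 39) = 3, dividing through by 3 this holds exactly when 13 ∣ 4k, and as gcd(4, 13) = 1, exactly when 13 ∣ k.
The smallest positive such k is 13.

13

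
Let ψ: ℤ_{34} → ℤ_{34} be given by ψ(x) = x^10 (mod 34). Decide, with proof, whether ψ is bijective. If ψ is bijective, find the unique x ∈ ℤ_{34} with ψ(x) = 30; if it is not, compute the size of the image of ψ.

ψ(16): Repeated squaring mod 34: 16^1 ≡ 16, 16^2 ≡ 16² = 256 ≡ 18, 16^4 ≡ 18² = 324 ≡ 18, 16^8 ≡ 18² = 324 ≡ 18. Since 10 = 8 + 2, 16^10 ≡ 18·18: 18·18 = 324 ≡ 18. So 16^10 ≡ 18 (mod 34).
ψ(18): Repeated squaring mod 34: 18^1 ≡ 18, 18^2 ≡ 18² = 324 ≡ 18, 18^4 ≡ 18² = 324 ≡ 18, 18^8 ≡ 18² = 324 ≡ 18. Since 10 = 8 + 2, 18^10 ≡ 18·18: 18·18 = 324 ≡ 18. So 18^10 ≡ 18 (mod 34).
So ψ(16) = ψ(18) = 18 while 16 ≠ 18, hence ψ is not injective, hence not bijective.
Since ψ is not bijective, we determine |image(ψ)|. Computing x^10 mod 34 for each x (by repeated squaring, reducing mod 34 at every step), the values ψ(0), ψ(1), …, ψ(33) are: 0, 1, 4, 25, 16, 9, 32, 19, 30, 13, 2, 15, 26, 33, 8, 21, 18, 17, 18, 21, 8, 33, 26, 15, 2, 13, 30, 19, 32, 9, 16, 25, 4, 1.
The distinct values are {0, 1, 2, 4, 8, 9, 13, 15, 16, 17, 18, 19, 21, 25, 26, 30, 32, 33}; there are 18 of them.

18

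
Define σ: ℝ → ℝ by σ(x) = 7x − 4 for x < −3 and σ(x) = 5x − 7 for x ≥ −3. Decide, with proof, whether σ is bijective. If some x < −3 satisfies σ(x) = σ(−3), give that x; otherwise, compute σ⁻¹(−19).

Both pieces are strictly increasing (slopes 7 and 5), so each is injective on its own interval.
The left piece maps (−∞, −3) onto (−∞, −25); the right piece maps [−3, ∞) onto [−22, ∞).
The images leave a gap (−25 has no preimage), so σ is not surjective, hence not bijective.
Because the two images are disjoint, no x < −3 has σ(x) = σ(−3), so we compute σ⁻¹(−19): −19 lies in [−22, ∞), so solve 5x − 7 = −19: x = (−19 + 7)/5 = −12/5.

-12/5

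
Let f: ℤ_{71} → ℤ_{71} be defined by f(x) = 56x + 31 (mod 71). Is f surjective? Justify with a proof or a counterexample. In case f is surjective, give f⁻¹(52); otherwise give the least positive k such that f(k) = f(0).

Recall that surjectivity means every element of the codomain has a preimage under f.
Since gcd(56, 71) = 1, 56 is invertible modulo 71. Euclid's algorithm: 71 = 1·56 + 15, 56 = 3·15 + 11, 15 = 1·11 + 4, 11 = 2·4 + 3, 4 = 1·3 + 1; back-substituting gives 1 = 52·56 − 41·71, so 56⁻¹ ≡ 52 (mod 71).
For any y ∈ ℤ_{71}, x = 52(y − 31) mod 71 satisfies f(x) = 56·52(y − 31) + 31 ≡ y (since 56·52 ≡ 1 mod 71). So every y has a preimage.
Hence f is surjective.
Since f is surjective, we compute f⁻¹(52): solve 56x + 31 ≡ 52 (mod 71), i.e. 56x ≡ 21 (mod 71).
Multiplying by 56⁻¹ = 52 gives x ≡ 52·21 = 1092 = 15·71 + 27 ≡ 27 (mod 71).
Check: f(27) = 56·27 + 31 = 1543 = 21·71 + 52 ≡ 52 (mod 71).

27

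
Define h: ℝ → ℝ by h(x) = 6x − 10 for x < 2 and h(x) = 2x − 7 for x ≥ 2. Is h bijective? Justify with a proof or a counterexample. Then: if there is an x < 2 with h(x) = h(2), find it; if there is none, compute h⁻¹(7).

Both pieces are strictly increasing (slopes 6 and 2), so each is injective on its own interval.
The left piece maps (−∞, 2) onto (−∞, 2); the right piece maps [2, ∞) onto [−3, ∞).
These images overlap. In particular h(2) = −3 (right piece), and solving 6x − 10 = −3 on the left piece gives x = 7/6 < 2.
So h(7/6) = h(2) with 7/6 ≠ 2, and h is not injective, hence not bijective. This x = 7/6 is the requested value below 2.

7/6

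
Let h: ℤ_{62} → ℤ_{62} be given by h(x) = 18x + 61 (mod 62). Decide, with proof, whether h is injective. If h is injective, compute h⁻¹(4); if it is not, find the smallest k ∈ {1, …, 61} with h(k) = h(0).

Recall that h is injective when h(x_1) = h(x_2) forces x_1 = x_2.
We have gcd(18, 62) = 2 > 1. Taking x_1 = 0 and x_2 = 31: h(0) = 61 and h(31) = 18·31 + 61 = 619 ≡ 61 (mod 62).
So h(0) = h(31) while 0 ≠ 31, thus h is not injective.
Since h is not injective, we find the least positive k with h(k) = h(0): this means 18k ≡ 0 (mod 62), i.e. 62 ∣ 18k. Since gcd(18, 62) = 2, dividing through by 2 this holds exactly when 31 ∣ 9k, and as gcd(9, 31) = 1, exactly when 31 ∣ k.
The smallest positive such k is 31.

31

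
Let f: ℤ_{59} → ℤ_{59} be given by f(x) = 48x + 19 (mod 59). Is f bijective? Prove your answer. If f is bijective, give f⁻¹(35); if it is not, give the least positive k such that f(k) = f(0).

20

By definition, f is injective when f(u) = f(v) forces u = v.
If f(u) = f(v), then 48u ≡ 48v (mod 59). Because gcd(48, 59) = 1, we may cancel 48 to get u ≡ v (mod 59).
We now compute 48⁻¹ mod 59 explicitly. Euclid's algorithm: 59 = 1·48 + 11, 48 = 4·11 + 4, 11 = 2·4 + 3, 4 = 1·3 + 1; back-substituting gives 1 = 16·48 − 13·59, so 48⁻¹ ≡ 16 (mod 59).
Then y ↦ 16(y − 19) is a two-sided inverse to f, so every y ∈ ℤ_{59} has a preimage.
So f is bijective.
Since f is bijective, we find f⁻¹(35): we need 48x ≡ 35 − 19 ≡ 16 (mod 59). Using 48⁻¹ = 16: x ≡ 16·16 = 256 = 4·59 + 20, so x = 20.
Check: f(20) = 48·20 + 19 = 979 = 16·59 + 35 ≡ 35 (mod 59).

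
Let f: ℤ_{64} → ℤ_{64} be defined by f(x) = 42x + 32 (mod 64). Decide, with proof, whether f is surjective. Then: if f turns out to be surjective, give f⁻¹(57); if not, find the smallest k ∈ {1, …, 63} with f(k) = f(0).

32

By definition, f is surjective if every y in the codomain equals f(x) for some x in the domain.
Since gcd(42, 64) = 2, we have 42x ≡ 0 (mod 2) for all x, so f(x) ≡ 0 (mod 2).
But 1 ≢ 0 (mod 2), so 1 ∈ ℤ_{64} has no preimage. Therefore f is not surjective.
Since f is not surjective, we find the least positive k with f(k) = f(0): this means 42k ≡ 0 (mod 64), i.e. 64 ∣ 42k. Since gcd(42, 64) = 2, dividing through by 2 this holds exactly when 32 ∣ 21k, and as gcd(21, 32) = 1, exactly when 32 ∣ k.
The smallest positive such k is 32.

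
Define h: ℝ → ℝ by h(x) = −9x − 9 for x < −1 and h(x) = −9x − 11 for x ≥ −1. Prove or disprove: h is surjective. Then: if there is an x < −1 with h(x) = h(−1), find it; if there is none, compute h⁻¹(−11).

Both pieces are strictly decreasing (slopes −9 and −9), so each is injective on its own interval.
The left piece maps (−∞, −1) onto (0, ∞); the right piece maps [−1, ∞) onto (−∞, −2].
The union (0, ∞) ∪ (−∞, −2] omits the interval between 0 and −2; in particular 0 has no preimage. So h is not surjective.
Because the two images are disjoint, no x < −1 has h(x) = h(−1), so we compute h⁻¹(−11): −11 lies in (−∞, −2], so solve −9x − 11 = −11: x = (−11 + 11)/(−9) = 0.

0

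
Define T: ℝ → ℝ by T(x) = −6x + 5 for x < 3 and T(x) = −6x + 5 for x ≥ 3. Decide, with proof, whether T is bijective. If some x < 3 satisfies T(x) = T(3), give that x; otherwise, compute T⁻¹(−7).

2

Both pieces are strictly decreasing (slopes −6 and −6), so each is injective on its own interval.
The left piece maps (−∞, 3) onto (−13, ∞); the right piece maps [3, ∞) onto (−∞, −13].
Since −13 = −13, the images partition ℝ: T is injective and surjective, hence bijective.
Because the two images are disjoint, no x < 3 has T(x) = T(3), so we compute T⁻¹(−7): −7 lies in (−13, ∞), so solve −6x + 5 = −7: x = (−7 − 5)/(−6) = 2.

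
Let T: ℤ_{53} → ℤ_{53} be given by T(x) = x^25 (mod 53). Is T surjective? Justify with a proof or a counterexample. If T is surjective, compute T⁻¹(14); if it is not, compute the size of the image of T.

34

Since 53 is prime, the nonzero elements of ℤ_{53} form a cyclic group of order 52.
As gcd(25, 52) = 1, raising to the 25th power is a bijection on this group: if s^25 ≡ t^25 then (st^{−1})^25 = 1, and the only element of order dividing gcd(25, 52) = 1 is 1, so s = t.
With T(0) = 0 this makes T injective on all of ℤ_{53}, hence bijective (finite equal-size domain and codomain). In particular T is surjective.
Since T is surjective, we find the preimage of 14. The inverse of x ↦ x^25 on (ℤ_{53})^× is x ↦ x^25, because 25·25 = 625 = 12·52 + 1 ≡ 1 (mod 52) and x^{52} = 1 for x ≠ 0 (Fermat). So T⁻¹(14) = 14^25 mod 53.
Repeated squaring mod 53: 14^1 ≡ 14, 14^2 ≡ 14² = 196 ≡ 37, 14^4 ≡ 37² = 1369 ≡ 44, 14^8 ≡ 44² = 1936 ≡ 28, 14^16 ≡ 28² = 784 ≡ 42. Since 25 = 16 + 8 + 1, 14^25 ≡ 42·28·14: 42·28 = 1176 ≡ 10, then 10·14 = 140 ≡ 34. So 14^25 ≡ 34 (mod 53).
Hence T⁻¹(14) = 34.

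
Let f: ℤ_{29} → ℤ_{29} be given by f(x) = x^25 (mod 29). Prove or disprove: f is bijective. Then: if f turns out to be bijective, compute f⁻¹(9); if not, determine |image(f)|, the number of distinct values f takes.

6

Since 29 is prime, the nonzero elements of ℤ_{29} form a cyclic group of order 28.
As gcd(25, 28) = 1, raising to the 25th power is a bijection on this group: if a^25 ≡ b^25 then (ab^{−1})^25 = 1, and the only element of order dividing gcd(25, 28) = 1 is 1, so a = b.
With f(0) = 0 this makes f injective on all of ℤ_{29}, hence bijective (finite equal-size domain and codomain). In particular f is bijective.
Since f is bijective, we find the preimage of 9. The inverse of x ↦ x^25 on (ℤ_{29})^× is x ↦ x^9, because 25·9 = 225 = 8·28 + 1 ≡ 1 (mod 28) and x^{28} = 1 for x ≠ 0 (Fermat). So f⁻¹(9) = 9^9 mod 29.
Repeated squaring mod 29: 9^1 ≡ 9, 9^2 ≡ 9² = 81 ≡ 23, 9^4 ≡ 23² = 529 ≡ 7, 9^8 ≡ 7² = 49 ≡ 20. Since 9 = 8 + 1, 9^9 ≡ 20·9: 20·9 = 180 ≡ 6. So 9^9 ≡ 6 (mod 29).
Hence f⁻¹(9) = 6.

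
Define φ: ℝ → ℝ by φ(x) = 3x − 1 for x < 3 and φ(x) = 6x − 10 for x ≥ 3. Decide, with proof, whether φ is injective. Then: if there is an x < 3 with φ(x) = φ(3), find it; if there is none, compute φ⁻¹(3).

Both pieces are strictly increasing (slopes 3 and 6), so each is injective on its own interval.
The left piece maps (−∞, 3) onto (−∞, 8); the right piece maps [3, ∞) onto [8, ∞).
These images are disjoint, so no value is attained by both pieces. So φ is injective.
Because the two images are disjoint, no x < 3 has φ(x) = φ(3), so we compute φ⁻¹(3): 3 lies in (−∞, 8), so solve 3x − 1 = 3: x = (3 + 1)/3 = 4/3.

4/3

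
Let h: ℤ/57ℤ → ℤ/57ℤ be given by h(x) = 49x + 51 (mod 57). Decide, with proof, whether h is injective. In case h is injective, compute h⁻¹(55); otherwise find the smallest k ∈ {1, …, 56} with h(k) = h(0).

By definition, h is injective when h(x_1) = h(x_2) forces x_1 = x_2.
Suppose h(x_1) = h(x_2) in ℤ/57ℤ. Then 49x_1 + 51 ≡ 49x_2 + 51 (mod 57), therefore 49(x_1 − x_2) ≡ 0 (mod 57).
Since gcd(49, 57) = 1, 49 is invertible modulo 57, thus x_1 − x_2 ≡ 0 (mod 57), i.e. x_1 = x_2.
Thus h is injective.
We now compute 49⁻¹ mod 57 explicitly. Euclid's algorithm: 57 = 1·49 + 8, 49 = 6·8 + 1; back-substituting gives 1 = 7·49 − 6·57, so 49⁻¹ ≡ 7 (mod 57).
Since h is injective, we compute h⁻¹(55): solve 49x + 51 ≡ 55 (mod 57), i.e. 49x ≡ 4 (mod 57).
Multiplying by 49⁻¹ = 7 gives x ≡ 7·4 = 28 ≡ 28 (mod 57).
Check: h(28) = 49·28 + 51 = 1423 = 24·57 + 55 ≡ 55 (mod 57).

28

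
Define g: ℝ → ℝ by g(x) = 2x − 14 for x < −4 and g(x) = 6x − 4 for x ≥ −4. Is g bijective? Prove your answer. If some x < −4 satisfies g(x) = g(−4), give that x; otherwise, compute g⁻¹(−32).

Both pieces are strictly increasing (slopes 2 and 6), so each is injective on its own interval.
The left piece maps (−∞, −4) onto (−∞, −22); the right piece maps [−4, ∞) onto [−28, ∞).
These images overlap. In particular g(−4) = −28 (right piece), and solving 2x − 14 = −28 on the left piece gives x = −7 < −4.
So g(−7) = g(−4) with −7 ≠ −4, and g is not injective, hence not bijective. This x = −7 is the requested value below −4.

-7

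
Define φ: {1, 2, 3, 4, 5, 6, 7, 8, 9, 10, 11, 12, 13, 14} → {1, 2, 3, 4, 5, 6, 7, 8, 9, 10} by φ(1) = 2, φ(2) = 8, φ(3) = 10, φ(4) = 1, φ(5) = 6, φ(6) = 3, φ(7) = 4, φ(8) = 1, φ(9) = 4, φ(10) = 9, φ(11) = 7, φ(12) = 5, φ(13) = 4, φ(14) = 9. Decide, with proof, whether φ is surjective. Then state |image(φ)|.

Every element of the codomain has a preimage: 1 = φ(4), 2 = φ(1), 3 = φ(6), 4 = φ(7), 5 = φ(12), 6 = φ(5), 7 = φ(11), 8 = φ(2), 9 = φ(10), 10 = φ(3).
Thus φ is surjective.
The image of φ is {1, 2, 3, 4, 5, 6, 7, 8, 9, 10}, which has 10 elements.

10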